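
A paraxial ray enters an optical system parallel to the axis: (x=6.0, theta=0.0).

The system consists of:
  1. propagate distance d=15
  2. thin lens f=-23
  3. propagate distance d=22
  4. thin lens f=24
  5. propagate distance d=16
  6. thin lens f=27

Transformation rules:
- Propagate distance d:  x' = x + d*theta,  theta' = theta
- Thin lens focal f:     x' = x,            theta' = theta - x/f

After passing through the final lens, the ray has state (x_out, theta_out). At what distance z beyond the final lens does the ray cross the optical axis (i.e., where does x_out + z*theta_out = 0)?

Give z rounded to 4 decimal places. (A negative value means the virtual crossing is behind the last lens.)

Initial: x=6.0000 theta=0.0000
After 1 (propagate distance d=15): x=6.0000 theta=0.0000
After 2 (thin lens f=-23): x=6.0000 theta=6/23 (≈0.2609)
After 3 (propagate distance d=22): x=270/23 (≈11.7391) theta=6/23 (≈0.2609)
After 4 (thin lens f=24): x=270/23 (≈11.7391) theta=-21/92 (≈-0.2283)
After 5 (propagate distance d=16): x=186/23 (≈8.0870) theta=-21/92 (≈-0.2283)
After 6 (thin lens f=27): x=186/23 (≈8.0870) theta=-19/36 (≈-0.5278)
z_focus = -x_out/theta_out = -(186/23)/(-19/36) = 6696/437 ≈ 15.3227
Rounded to 4 decimal places: z = 15.3227

Answer: 15.3227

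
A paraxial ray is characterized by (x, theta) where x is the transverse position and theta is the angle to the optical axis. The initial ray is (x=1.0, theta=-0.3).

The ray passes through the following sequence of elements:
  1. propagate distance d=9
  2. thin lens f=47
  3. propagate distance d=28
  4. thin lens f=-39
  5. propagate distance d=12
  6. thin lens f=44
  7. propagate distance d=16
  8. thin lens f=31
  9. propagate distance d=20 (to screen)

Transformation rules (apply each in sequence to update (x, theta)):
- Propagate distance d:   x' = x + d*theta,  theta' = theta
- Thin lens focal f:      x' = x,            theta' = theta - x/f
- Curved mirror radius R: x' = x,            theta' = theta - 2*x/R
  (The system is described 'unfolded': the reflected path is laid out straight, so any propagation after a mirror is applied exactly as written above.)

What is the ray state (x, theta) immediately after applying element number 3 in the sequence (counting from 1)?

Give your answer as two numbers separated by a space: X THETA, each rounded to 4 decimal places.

Answer: -9.0872 -0.2638

Derivation:
Initial: x=1.0000 theta=-0.3000
After 1 (propagate distance d=9): x=-1.7000 theta=-0.3000
After 2 (thin lens f=47): x=-1.7000 theta=-62/235 (≈-0.2638)
After 3 (propagate distance d=28): x=-4271/470 (≈-9.0872) theta=-62/235 (≈-0.2638)
Rounded to 4 decimal places: x = -9.0872, theta = -0.2638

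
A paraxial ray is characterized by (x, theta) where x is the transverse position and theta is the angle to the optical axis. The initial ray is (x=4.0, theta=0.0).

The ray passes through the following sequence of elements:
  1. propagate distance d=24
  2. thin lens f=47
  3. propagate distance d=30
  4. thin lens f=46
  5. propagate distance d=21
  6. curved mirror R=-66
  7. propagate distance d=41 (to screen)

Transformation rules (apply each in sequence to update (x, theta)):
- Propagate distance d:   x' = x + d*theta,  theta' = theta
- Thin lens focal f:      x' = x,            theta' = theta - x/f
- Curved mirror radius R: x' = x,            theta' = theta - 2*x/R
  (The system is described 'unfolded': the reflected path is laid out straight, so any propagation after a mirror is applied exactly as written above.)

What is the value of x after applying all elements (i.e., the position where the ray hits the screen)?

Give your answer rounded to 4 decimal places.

Answer: -7.0234

Derivation:
Initial: x=4.0000 theta=0.0000
After 1 (propagate distance d=24): x=4.0000 theta=0.0000
After 2 (thin lens f=47): x=4.0000 theta=-4/47 (≈-0.0851)
After 3 (propagate distance d=30): x=68/47 (≈1.4468) theta=-4/47 (≈-0.0851)
After 4 (thin lens f=46): x=68/47 (≈1.4468) theta=-126/1081 (≈-0.1166)
After 5 (propagate distance d=21): x=-1082/1081 (≈-1.0009) theta=-126/1081 (≈-0.1166)
After 6 (curved mirror R=-66): x=-1082/1081 (≈-1.0009) theta=-5240/35673 (≈-0.1469)
After 7 (propagate distance d=41 (to screen)): x=-250546/35673 (≈-7.0234) theta=-5240/35673 (≈-0.1469)
Rounded to 4 decimal places: x = -7.0234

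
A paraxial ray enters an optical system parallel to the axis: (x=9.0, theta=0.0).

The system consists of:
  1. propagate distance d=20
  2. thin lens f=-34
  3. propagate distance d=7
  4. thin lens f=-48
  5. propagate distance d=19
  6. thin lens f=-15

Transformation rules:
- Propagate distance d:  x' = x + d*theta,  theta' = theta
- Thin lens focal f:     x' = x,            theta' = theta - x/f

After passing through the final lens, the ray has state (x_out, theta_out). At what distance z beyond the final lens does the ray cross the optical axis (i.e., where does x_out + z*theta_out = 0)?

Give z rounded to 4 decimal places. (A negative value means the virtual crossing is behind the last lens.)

Initial: x=9.0000 theta=0.0000
After 1 (propagate distance d=20): x=9.0000 theta=0.0000
After 2 (thin lens f=-34): x=9.0000 theta=9/34 (≈0.2647)
After 3 (propagate distance d=7): x=369/34 (≈10.8529) theta=9/34 (≈0.2647)
After 4 (thin lens f=-48): x=369/34 (≈10.8529) theta=267/544 (≈0.4908)
After 5 (propagate distance d=19): x=10977/544 (≈20.1783) theta=267/544 (≈0.4908)
After 6 (thin lens f=-15): x=10977/544 (≈20.1783) theta=2497/1360 (≈1.8360)
z_focus = -x_out/theta_out = -(10977/544)/(2497/1360) = -54885/4994 ≈ -10.9902
Rounded to 4 decimal places: z = -10.9902

Answer: -10.9902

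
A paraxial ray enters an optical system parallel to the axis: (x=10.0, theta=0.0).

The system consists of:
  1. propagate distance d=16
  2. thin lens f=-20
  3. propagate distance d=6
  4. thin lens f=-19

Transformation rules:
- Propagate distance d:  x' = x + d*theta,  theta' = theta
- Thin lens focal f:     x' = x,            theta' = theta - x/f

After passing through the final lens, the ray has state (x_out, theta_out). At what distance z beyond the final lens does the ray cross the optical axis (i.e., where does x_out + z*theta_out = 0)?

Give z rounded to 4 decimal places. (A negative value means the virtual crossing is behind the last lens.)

Answer: -10.9778

Derivation:
Initial: x=10.0000 theta=0.0000
After 1 (propagate distance d=16): x=10.0000 theta=0.0000
After 2 (thin lens f=-20): x=10.0000 theta=0.5000
After 3 (propagate distance d=6): x=13.0000 theta=0.5000
After 4 (thin lens f=-19): x=13.0000 theta=45/38 (≈1.1842)
z_focus = -x_out/theta_out = -(13.0000)/(45/38) = -494/45 ≈ -10.9778
Rounded to 4 decimal places: z = -10.9778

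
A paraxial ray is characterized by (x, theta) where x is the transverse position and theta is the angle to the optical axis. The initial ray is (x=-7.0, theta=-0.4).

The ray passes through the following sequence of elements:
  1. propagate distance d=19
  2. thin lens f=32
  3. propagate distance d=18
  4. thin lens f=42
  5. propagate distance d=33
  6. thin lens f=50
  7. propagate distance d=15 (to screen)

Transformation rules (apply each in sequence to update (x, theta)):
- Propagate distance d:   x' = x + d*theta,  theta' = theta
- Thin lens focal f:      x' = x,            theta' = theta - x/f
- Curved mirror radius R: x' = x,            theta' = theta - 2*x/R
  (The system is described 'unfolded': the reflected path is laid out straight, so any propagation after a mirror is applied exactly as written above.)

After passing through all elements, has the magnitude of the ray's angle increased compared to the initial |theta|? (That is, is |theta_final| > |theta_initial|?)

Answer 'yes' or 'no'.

Initial: x=-7.0000 theta=-0.4000
After 1 (propagate distance d=19): x=-14.6000 theta=-0.4000
After 2 (thin lens f=32): x=-14.6000 theta=9/160 (≈0.0563)
After 3 (propagate distance d=18): x=-13.5875 theta=9/160 (≈0.0563)
After 4 (thin lens f=42): x=-13.5875 theta=319/840 (≈0.3798)
After 5 (propagate distance d=33): x=-591/560 (≈-1.0554) theta=319/840 (≈0.3798)
After 6 (thin lens f=50): x=-591/560 (≈-1.0554) theta=33673/84000 (≈0.4009)
After 7 (propagate distance d=15 (to screen)): x=27763/5600 (≈4.9577) theta=33673/84000 (≈0.4009)
|theta_initial|=0.4000 |theta_final|=33673/84000 (≈0.4009) -> increased

Answer: yes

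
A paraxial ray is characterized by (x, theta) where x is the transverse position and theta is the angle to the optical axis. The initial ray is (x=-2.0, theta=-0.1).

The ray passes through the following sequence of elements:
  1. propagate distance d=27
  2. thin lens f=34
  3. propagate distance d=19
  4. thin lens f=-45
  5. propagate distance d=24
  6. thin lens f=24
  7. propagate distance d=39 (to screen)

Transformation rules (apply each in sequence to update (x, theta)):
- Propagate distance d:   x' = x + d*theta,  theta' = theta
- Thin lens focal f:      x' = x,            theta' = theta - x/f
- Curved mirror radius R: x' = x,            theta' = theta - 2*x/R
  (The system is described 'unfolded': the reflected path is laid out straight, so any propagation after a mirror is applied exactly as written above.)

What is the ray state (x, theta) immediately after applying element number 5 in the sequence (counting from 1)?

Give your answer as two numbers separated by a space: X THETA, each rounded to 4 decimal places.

Initial: x=-2.0000 theta=-0.1000
After 1 (propagate distance d=27): x=-4.7000 theta=-0.1000
After 2 (thin lens f=34): x=-4.7000 theta=13/340 (≈0.0382)
After 3 (propagate distance d=19): x=-1351/340 (≈-3.9735) theta=13/340 (≈0.0382)
After 4 (thin lens f=-45): x=-1351/340 (≈-3.9735) theta=-383/7650 (≈-0.0501)
After 5 (propagate distance d=24): x=-26393/5100 (≈-5.1751) theta=-383/7650 (≈-0.0501)
Rounded to 4 decimal places: x = -5.1751, theta = -0.0501

Answer: -5.1751 -0.0501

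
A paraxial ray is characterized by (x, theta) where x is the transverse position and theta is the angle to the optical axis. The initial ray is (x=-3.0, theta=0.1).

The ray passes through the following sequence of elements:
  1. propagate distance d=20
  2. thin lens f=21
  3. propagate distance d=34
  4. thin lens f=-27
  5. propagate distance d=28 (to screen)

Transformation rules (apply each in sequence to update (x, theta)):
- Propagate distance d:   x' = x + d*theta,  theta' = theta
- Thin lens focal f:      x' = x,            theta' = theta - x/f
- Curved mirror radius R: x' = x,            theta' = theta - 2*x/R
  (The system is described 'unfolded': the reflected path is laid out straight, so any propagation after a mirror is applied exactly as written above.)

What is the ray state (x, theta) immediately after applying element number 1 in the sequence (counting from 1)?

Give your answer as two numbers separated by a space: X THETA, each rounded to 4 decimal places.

Initial: x=-3.0000 theta=0.1000
After 1 (propagate distance d=20): x=-1.0000 theta=0.1000
Rounded to 4 decimal places: x = -1.0000, theta = 0.1000

Answer: -1.0000 0.1000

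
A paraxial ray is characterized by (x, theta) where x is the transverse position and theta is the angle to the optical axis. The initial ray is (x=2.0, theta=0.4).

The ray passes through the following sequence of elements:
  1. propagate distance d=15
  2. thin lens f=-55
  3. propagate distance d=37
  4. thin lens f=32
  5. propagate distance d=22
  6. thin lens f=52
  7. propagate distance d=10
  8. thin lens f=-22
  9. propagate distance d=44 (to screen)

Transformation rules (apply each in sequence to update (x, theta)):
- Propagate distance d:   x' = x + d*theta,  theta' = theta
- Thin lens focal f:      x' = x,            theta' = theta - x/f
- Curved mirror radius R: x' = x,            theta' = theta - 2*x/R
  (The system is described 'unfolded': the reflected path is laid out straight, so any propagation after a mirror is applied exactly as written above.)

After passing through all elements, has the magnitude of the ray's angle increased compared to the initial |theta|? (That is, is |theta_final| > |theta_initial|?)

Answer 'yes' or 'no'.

Initial: x=2.0000 theta=0.4000
After 1 (propagate distance d=15): x=8.0000 theta=0.4000
After 2 (thin lens f=-55): x=8.0000 theta=6/11 (≈0.5455)
After 3 (propagate distance d=37): x=310/11 (≈28.1818) theta=6/11 (≈0.5455)
After 4 (thin lens f=32): x=310/11 (≈28.1818) theta=-59/176 (≈-0.3352)
After 5 (propagate distance d=22): x=1831/88 (≈20.8068) theta=-59/176 (≈-0.3352)
After 6 (thin lens f=52): x=1831/88 (≈20.8068) theta=-3365/4576 (≈-0.7354)
After 7 (propagate distance d=10): x=30781/2288 (≈13.4532) theta=-3365/4576 (≈-0.7354)
After 8 (thin lens f=-22): x=30781/2288 (≈13.4532) theta=-3117/25168 (≈-0.1238)
After 9 (propagate distance d=44 (to screen)): x=18313/2288 (≈8.0039) theta=-3117/25168 (≈-0.1238)
|theta_initial|=0.4000 |theta_final|=3117/25168 (≈0.1238) -> not increased

Answer: no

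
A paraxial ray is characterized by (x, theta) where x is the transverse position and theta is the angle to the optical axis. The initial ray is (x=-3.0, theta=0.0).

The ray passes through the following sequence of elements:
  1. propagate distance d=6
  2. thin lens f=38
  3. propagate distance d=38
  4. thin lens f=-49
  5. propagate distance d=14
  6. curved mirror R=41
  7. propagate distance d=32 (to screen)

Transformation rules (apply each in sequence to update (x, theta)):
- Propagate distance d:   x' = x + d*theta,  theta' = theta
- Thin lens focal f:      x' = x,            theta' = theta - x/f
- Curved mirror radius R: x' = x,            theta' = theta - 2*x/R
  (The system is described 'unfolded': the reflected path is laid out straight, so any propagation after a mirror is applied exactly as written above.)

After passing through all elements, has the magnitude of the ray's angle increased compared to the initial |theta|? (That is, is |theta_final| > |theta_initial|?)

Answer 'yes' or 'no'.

Initial: x=-3.0000 theta=0.0000
After 1 (propagate distance d=6): x=-3.0000 theta=0.0000
After 2 (thin lens f=38): x=-3.0000 theta=3/38 (≈0.0789)
After 3 (propagate distance d=38): x=0.0000 theta=3/38 (≈0.0789)
After 4 (thin lens f=-49): x=0.0000 theta=3/38 (≈0.0789)
After 5 (propagate distance d=14): x=21/19 (≈1.1053) theta=3/38 (≈0.0789)
After 6 (curved mirror R=41): x=21/19 (≈1.1053) theta=39/1558 (≈0.0250)
After 7 (propagate distance d=32 (to screen)): x=1485/779 (≈1.9063) theta=39/1558 (≈0.0250)
|theta_initial|=0.0000 |theta_final|=39/1558 (≈0.0250) -> increased

Answer: yes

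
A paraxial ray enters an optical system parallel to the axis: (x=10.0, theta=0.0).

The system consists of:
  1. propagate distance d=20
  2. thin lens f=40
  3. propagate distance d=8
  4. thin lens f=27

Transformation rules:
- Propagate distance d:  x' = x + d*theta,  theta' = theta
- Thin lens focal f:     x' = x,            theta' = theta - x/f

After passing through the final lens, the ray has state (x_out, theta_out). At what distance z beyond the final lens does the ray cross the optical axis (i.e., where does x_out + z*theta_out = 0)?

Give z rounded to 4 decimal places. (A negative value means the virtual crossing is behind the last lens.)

Initial: x=10.0000 theta=0.0000
After 1 (propagate distance d=20): x=10.0000 theta=0.0000
After 2 (thin lens f=40): x=10.0000 theta=-0.2500
After 3 (propagate distance d=8): x=8.0000 theta=-0.2500
After 4 (thin lens f=27): x=8.0000 theta=-59/108 (≈-0.5463)
z_focus = -x_out/theta_out = -(8.0000)/(-59/108) = 864/59 ≈ 14.6441
Rounded to 4 decimal places: z = 14.6441

Answer: 14.6441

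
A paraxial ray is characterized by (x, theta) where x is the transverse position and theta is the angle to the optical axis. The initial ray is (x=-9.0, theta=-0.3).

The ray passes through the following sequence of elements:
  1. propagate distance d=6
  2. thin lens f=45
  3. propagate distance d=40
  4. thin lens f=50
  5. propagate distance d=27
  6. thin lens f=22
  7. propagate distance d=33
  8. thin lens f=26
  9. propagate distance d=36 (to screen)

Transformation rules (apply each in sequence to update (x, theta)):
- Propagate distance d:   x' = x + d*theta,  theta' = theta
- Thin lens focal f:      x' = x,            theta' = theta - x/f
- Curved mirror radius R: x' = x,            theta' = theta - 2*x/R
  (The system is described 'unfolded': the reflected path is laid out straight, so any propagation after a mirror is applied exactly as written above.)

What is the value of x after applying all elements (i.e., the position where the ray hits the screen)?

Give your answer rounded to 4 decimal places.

Initial: x=-9.0000 theta=-0.3000
After 1 (propagate distance d=6): x=-10.8000 theta=-0.3000
After 2 (thin lens f=45): x=-10.8000 theta=-0.0600
After 3 (propagate distance d=40): x=-13.2000 theta=-0.0600
After 4 (thin lens f=50): x=-13.2000 theta=0.2040
After 5 (propagate distance d=27): x=-7.6920 theta=0.2040
After 6 (thin lens f=22): x=-7.6920 theta=609/1100 (≈0.5536)
After 7 (propagate distance d=33): x=10.5780 theta=609/1100 (≈0.5536)
After 8 (thin lens f=26): x=10.5780 theta=20991/143000 (≈0.1468)
After 9 (propagate distance d=36 (to screen)): x=226833/14300 (≈15.8624) theta=20991/143000 (≈0.1468)
Rounded to 4 decimal places: x = 15.8624

Answer: 15.8624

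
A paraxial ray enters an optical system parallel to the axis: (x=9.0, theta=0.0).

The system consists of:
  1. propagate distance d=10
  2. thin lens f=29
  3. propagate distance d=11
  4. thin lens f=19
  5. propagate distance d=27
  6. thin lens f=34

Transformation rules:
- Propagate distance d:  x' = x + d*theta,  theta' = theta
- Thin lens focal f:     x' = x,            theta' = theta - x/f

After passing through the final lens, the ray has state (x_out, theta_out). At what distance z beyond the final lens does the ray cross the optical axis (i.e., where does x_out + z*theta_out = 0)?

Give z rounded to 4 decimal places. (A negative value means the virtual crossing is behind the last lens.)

Initial: x=9.0000 theta=0.0000
After 1 (propagate distance d=10): x=9.0000 theta=0.0000
After 2 (thin lens f=29): x=9.0000 theta=-9/29 (≈-0.3103)
After 3 (propagate distance d=11): x=162/29 (≈5.5862) theta=-9/29 (≈-0.3103)
After 4 (thin lens f=19): x=162/29 (≈5.5862) theta=-333/551 (≈-0.6044)
After 5 (propagate distance d=27): x=-5913/551 (≈-10.7314) theta=-333/551 (≈-0.6044)
After 6 (thin lens f=34): x=-5913/551 (≈-10.7314) theta=-5409/18734 (≈-0.2887)
z_focus = -x_out/theta_out = -(-5913/551)/(-5409/18734) = -22338/601 ≈ -37.1681
Rounded to 4 decimal places: z = -37.1681

Answer: -37.1681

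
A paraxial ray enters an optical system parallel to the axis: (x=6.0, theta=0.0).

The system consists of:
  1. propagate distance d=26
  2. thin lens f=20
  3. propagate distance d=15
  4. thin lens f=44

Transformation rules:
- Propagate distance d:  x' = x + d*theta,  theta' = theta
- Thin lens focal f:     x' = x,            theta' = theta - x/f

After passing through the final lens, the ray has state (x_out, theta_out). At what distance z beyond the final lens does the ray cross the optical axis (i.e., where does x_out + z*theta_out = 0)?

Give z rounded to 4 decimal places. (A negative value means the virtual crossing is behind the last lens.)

Answer: 4.4898

Derivation:
Initial: x=6.0000 theta=0.0000
After 1 (propagate distance d=26): x=6.0000 theta=0.0000
After 2 (thin lens f=20): x=6.0000 theta=-0.3000
After 3 (propagate distance d=15): x=1.5000 theta=-0.3000
After 4 (thin lens f=44): x=1.5000 theta=-147/440 (≈-0.3341)
z_focus = -x_out/theta_out = -(1.5000)/(-147/440) = 220/49 ≈ 4.4898
Rounded to 4 decimal places: z = 4.4898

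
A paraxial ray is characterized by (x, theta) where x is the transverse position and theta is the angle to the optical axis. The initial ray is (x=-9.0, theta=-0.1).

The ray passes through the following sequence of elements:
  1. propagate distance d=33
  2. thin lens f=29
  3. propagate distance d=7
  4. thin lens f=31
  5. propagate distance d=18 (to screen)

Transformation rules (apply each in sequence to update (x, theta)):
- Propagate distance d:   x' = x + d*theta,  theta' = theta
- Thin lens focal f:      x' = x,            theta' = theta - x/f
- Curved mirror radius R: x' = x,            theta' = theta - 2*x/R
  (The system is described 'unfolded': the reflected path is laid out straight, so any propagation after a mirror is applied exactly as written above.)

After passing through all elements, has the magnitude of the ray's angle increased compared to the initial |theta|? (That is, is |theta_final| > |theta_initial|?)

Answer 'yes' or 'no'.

Answer: yes

Derivation:
Initial: x=-9.0000 theta=-0.1000
After 1 (propagate distance d=33): x=-12.3000 theta=-0.1000
After 2 (thin lens f=29): x=-12.3000 theta=47/145 (≈0.3241)
After 3 (propagate distance d=7): x=-2909/290 (≈-10.0310) theta=47/145 (≈0.3241)
After 4 (thin lens f=31): x=-2909/290 (≈-10.0310) theta=5823/8990 (≈0.6477)
After 5 (propagate distance d=18 (to screen)): x=2927/1798 (≈1.6279) theta=5823/8990 (≈0.6477)
|theta_initial|=0.1000 |theta_final|=5823/8990 (≈0.6477) -> increased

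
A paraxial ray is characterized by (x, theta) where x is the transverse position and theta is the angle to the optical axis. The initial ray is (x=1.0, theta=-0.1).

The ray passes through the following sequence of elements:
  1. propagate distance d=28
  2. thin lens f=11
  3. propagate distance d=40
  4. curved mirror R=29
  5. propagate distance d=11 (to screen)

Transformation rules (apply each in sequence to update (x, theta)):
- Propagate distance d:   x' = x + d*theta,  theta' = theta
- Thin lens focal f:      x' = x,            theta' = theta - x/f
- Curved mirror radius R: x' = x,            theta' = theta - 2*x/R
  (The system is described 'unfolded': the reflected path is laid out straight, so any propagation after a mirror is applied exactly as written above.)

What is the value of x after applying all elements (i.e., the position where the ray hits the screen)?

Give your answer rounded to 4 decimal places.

Initial: x=1.0000 theta=-0.1000
After 1 (propagate distance d=28): x=-1.8000 theta=-0.1000
After 2 (thin lens f=11): x=-1.8000 theta=7/110 (≈0.0636)
After 3 (propagate distance d=40): x=41/55 (≈0.7455) theta=7/110 (≈0.0636)
After 4 (curved mirror R=29): x=41/55 (≈0.7455) theta=39/3190 (≈0.0122)
After 5 (propagate distance d=11 (to screen)): x=2807/3190 (≈0.8799) theta=39/3190 (≈0.0122)
Rounded to 4 decimal places: x = 0.8799

Answer: 0.8799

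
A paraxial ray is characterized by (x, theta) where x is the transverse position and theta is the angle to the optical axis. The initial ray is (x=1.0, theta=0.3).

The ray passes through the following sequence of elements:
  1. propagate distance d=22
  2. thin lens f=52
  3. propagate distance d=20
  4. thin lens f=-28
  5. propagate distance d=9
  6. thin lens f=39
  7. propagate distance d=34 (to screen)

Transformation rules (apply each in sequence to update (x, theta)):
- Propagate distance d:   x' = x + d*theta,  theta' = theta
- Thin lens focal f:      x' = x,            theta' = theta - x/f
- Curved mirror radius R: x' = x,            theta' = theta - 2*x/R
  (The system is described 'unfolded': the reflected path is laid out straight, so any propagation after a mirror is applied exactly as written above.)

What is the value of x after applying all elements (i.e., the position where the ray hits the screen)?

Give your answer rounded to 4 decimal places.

Answer: 20.1819

Derivation:
Initial: x=1.0000 theta=0.3000
After 1 (propagate distance d=22): x=7.6000 theta=0.3000
After 2 (thin lens f=52): x=7.6000 theta=2/13 (≈0.1538)
After 3 (propagate distance d=20): x=694/65 (≈10.6769) theta=2/13 (≈0.1538)
After 4 (thin lens f=-28): x=694/65 (≈10.6769) theta=487/910 (≈0.5352)
After 5 (propagate distance d=9): x=14099/910 (≈15.4934) theta=487/910 (≈0.5352)
After 6 (thin lens f=39): x=14099/910 (≈15.4934) theta=2447/17745 (≈0.1379)
After 7 (propagate distance d=34 (to screen)): x=716257/35490 (≈20.1819) theta=2447/17745 (≈0.1379)
Rounded to 4 decimal places: x = 20.1819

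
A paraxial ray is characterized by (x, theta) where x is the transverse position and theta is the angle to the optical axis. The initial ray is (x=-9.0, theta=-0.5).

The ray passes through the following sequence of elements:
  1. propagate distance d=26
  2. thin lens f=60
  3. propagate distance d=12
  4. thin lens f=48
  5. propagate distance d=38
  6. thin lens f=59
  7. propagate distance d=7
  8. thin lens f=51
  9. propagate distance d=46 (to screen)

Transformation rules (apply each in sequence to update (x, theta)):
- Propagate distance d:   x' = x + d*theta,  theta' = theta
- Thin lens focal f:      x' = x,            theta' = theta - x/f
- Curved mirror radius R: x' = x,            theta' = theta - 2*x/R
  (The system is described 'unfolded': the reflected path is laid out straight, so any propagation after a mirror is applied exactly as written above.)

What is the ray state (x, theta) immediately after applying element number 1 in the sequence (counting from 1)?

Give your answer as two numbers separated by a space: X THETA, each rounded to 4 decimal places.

Answer: -22.0000 -0.5000

Derivation:
Initial: x=-9.0000 theta=-0.5000
After 1 (propagate distance d=26): x=-22.0000 theta=-0.5000
Rounded to 4 decimal places: x = -22.0000, theta = -0.5000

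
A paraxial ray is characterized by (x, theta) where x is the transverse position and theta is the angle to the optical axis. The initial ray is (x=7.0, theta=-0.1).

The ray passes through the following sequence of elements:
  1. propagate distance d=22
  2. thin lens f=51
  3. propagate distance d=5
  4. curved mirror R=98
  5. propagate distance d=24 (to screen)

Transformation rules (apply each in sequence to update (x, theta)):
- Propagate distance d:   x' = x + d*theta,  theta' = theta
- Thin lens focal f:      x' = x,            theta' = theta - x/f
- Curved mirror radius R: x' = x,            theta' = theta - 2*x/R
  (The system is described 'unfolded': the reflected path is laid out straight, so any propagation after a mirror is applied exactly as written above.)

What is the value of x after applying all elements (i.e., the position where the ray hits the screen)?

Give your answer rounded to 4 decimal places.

Answer: -2.7050

Derivation:
Initial: x=7.0000 theta=-0.1000
After 1 (propagate distance d=22): x=4.8000 theta=-0.1000
After 2 (thin lens f=51): x=4.8000 theta=-33/170 (≈-0.1941)
After 3 (propagate distance d=5): x=651/170 (≈3.8294) theta=-33/170 (≈-0.1941)
After 4 (curved mirror R=98): x=651/170 (≈3.8294) theta=-162/595 (≈-0.2723)
After 5 (propagate distance d=24 (to screen)): x=-3219/1190 (≈-2.7050) theta=-162/595 (≈-0.2723)
Rounded to 4 decimal places: x = -2.7050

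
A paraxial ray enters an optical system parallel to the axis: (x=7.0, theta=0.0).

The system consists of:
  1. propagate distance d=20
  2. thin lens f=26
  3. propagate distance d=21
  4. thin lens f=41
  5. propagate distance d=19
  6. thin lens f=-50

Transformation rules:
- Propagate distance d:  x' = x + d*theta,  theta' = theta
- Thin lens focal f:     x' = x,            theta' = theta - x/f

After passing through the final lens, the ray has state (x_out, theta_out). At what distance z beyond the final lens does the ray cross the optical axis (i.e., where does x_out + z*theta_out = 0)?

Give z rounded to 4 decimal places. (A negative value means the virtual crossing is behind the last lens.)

Initial: x=7.0000 theta=0.0000
After 1 (propagate distance d=20): x=7.0000 theta=0.0000
After 2 (thin lens f=26): x=7.0000 theta=-7/26 (≈-0.2692)
After 3 (propagate distance d=21): x=35/26 (≈1.3462) theta=-7/26 (≈-0.2692)
After 4 (thin lens f=41): x=35/26 (≈1.3462) theta=-161/533 (≈-0.3021)
After 5 (propagate distance d=19): x=-4683/1066 (≈-4.3931) theta=-161/533 (≈-0.3021)
After 6 (thin lens f=-50): x=-4683/1066 (≈-4.3931) theta=-20783/53300 (≈-0.3899)
z_focus = -x_out/theta_out = -(-4683/1066)/(-20783/53300) = -33450/2969 ≈ -11.2664
Rounded to 4 decimal places: z = -11.2664

Answer: -11.2664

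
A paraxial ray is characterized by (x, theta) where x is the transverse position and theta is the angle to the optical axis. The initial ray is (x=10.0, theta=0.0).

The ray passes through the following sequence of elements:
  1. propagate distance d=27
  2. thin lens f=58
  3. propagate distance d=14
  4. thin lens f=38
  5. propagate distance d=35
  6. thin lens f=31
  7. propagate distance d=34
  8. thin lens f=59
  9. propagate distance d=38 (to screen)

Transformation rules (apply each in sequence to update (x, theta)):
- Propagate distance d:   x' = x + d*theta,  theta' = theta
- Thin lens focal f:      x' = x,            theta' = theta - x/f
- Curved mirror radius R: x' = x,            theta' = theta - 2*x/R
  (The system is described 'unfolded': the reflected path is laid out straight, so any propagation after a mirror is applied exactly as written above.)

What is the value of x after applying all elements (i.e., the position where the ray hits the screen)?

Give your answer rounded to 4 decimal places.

Answer: -11.7902

Derivation:
Initial: x=10.0000 theta=0.0000
After 1 (propagate distance d=27): x=10.0000 theta=0.0000
After 2 (thin lens f=58): x=10.0000 theta=-5/29 (≈-0.1724)
After 3 (propagate distance d=14): x=220/29 (≈7.5862) theta=-5/29 (≈-0.1724)
After 4 (thin lens f=38): x=220/29 (≈7.5862) theta=-205/551 (≈-0.3721)
After 5 (propagate distance d=35): x=-2995/551 (≈-5.4356) theta=-205/551 (≈-0.3721)
After 6 (thin lens f=31): x=-2995/551 (≈-5.4356) theta=-3360/17081 (≈-0.1967)
After 7 (propagate distance d=34): x=-207085/17081 (≈-12.1237) theta=-3360/17081 (≈-0.1967)
After 8 (thin lens f=59): x=-207085/17081 (≈-12.1237) theta=305/34751 (≈0.0088)
After 9 (propagate distance d=38 (to screen)): x=-11881905/1007779 (≈-11.7902) theta=305/34751 (≈0.0088)
Rounded to 4 decimal places: x = -11.7902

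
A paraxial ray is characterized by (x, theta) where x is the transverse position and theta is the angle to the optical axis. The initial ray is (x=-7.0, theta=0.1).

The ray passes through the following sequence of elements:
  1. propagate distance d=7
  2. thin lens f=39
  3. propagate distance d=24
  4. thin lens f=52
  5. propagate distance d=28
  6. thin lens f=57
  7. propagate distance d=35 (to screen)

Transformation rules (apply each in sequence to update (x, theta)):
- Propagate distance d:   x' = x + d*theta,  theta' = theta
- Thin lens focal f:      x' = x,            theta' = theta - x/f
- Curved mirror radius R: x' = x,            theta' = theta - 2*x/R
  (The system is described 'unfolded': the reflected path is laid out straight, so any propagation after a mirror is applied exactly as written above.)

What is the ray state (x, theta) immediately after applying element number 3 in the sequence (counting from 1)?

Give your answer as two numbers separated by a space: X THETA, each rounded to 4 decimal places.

Answer: -0.0231 0.2615

Derivation:
Initial: x=-7.0000 theta=0.1000
After 1 (propagate distance d=7): x=-6.3000 theta=0.1000
After 2 (thin lens f=39): x=-6.3000 theta=17/65 (≈0.2615)
After 3 (propagate distance d=24): x=-3/130 (≈-0.0231) theta=17/65 (≈0.2615)
Rounded to 4 decimal places: x = -0.0231, theta = 0.2615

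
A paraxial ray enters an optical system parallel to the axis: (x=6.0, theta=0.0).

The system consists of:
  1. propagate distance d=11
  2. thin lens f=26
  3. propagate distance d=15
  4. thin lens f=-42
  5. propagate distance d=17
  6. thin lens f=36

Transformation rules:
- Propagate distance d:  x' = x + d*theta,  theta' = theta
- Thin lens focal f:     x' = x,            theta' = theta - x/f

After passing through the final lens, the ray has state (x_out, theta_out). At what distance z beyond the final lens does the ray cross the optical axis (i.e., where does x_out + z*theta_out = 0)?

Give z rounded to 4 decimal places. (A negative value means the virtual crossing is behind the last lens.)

Answer: -2.2265

Derivation:
Initial: x=6.0000 theta=0.0000
After 1 (propagate distance d=11): x=6.0000 theta=0.0000
After 2 (thin lens f=26): x=6.0000 theta=-3/13 (≈-0.2308)
After 3 (propagate distance d=15): x=33/13 (≈2.5385) theta=-3/13 (≈-0.2308)
After 4 (thin lens f=-42): x=33/13 (≈2.5385) theta=-31/182 (≈-0.1703)
After 5 (propagate distance d=17): x=-5/14 (≈-0.3571) theta=-31/182 (≈-0.1703)
After 6 (thin lens f=36): x=-5/14 (≈-0.3571) theta=-1051/6552 (≈-0.1604)
z_focus = -x_out/theta_out = -(-5/14)/(-1051/6552) = -2340/1051 ≈ -2.2265
Rounded to 4 decimal places: z = -2.2265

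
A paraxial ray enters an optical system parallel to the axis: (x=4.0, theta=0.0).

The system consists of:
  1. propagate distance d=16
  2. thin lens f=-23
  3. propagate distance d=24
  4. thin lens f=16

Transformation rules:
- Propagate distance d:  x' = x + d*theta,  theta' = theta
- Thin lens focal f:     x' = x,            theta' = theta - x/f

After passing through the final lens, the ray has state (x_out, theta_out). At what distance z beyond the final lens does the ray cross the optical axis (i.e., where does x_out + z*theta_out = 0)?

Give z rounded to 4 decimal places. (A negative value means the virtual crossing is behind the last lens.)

Answer: 24.2581

Derivation:
Initial: x=4.0000 theta=0.0000
After 1 (propagate distance d=16): x=4.0000 theta=0.0000
After 2 (thin lens f=-23): x=4.0000 theta=4/23 (≈0.1739)
After 3 (propagate distance d=24): x=188/23 (≈8.1739) theta=4/23 (≈0.1739)
After 4 (thin lens f=16): x=188/23 (≈8.1739) theta=-31/92 (≈-0.3370)
z_focus = -x_out/theta_out = -(188/23)/(-31/92) = 752/31 ≈ 24.2581
Rounded to 4 decimal places: z = 24.2581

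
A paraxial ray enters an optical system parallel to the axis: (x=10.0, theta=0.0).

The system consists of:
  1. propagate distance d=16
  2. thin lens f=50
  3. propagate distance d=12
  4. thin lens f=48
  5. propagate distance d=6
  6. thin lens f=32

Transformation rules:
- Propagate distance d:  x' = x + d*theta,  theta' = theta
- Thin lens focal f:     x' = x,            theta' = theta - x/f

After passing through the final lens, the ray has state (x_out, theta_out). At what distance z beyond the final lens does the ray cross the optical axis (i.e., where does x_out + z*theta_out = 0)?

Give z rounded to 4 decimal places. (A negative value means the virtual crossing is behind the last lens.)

Initial: x=10.0000 theta=0.0000
After 1 (propagate distance d=16): x=10.0000 theta=0.0000
After 2 (thin lens f=50): x=10.0000 theta=-0.2000
After 3 (propagate distance d=12): x=7.6000 theta=-0.2000
After 4 (thin lens f=48): x=7.6000 theta=-43/120 (≈-0.3583)
After 5 (propagate distance d=6): x=5.4500 theta=-43/120 (≈-0.3583)
After 6 (thin lens f=32): x=5.4500 theta=-203/384 (≈-0.5286)
z_focus = -x_out/theta_out = -(5.4500)/(-203/384) = 10464/1015 ≈ 10.3094
Rounded to 4 decimal places: z = 10.3094

Answer: 10.3094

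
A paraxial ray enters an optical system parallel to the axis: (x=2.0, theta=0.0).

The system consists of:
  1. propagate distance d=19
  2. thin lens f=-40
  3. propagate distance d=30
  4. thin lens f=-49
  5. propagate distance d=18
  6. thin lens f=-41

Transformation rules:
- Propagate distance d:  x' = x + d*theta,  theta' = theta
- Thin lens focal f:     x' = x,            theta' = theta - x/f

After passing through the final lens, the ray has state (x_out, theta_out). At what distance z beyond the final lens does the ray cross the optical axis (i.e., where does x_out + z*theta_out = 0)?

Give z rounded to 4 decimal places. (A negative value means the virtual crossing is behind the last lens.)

Initial: x=2.0000 theta=0.0000
After 1 (propagate distance d=19): x=2.0000 theta=0.0000
After 2 (thin lens f=-40): x=2.0000 theta=0.0500
After 3 (propagate distance d=30): x=3.5000 theta=0.0500
After 4 (thin lens f=-49): x=3.5000 theta=17/140 (≈0.1214)
After 5 (propagate distance d=18): x=199/35 (≈5.6857) theta=17/140 (≈0.1214)
After 6 (thin lens f=-41): x=199/35 (≈5.6857) theta=1493/5740 (≈0.2601)
z_focus = -x_out/theta_out = -(199/35)/(1493/5740) = -32636/1493 ≈ -21.8593
Rounded to 4 decimal places: z = -21.8593

Answer: -21.8593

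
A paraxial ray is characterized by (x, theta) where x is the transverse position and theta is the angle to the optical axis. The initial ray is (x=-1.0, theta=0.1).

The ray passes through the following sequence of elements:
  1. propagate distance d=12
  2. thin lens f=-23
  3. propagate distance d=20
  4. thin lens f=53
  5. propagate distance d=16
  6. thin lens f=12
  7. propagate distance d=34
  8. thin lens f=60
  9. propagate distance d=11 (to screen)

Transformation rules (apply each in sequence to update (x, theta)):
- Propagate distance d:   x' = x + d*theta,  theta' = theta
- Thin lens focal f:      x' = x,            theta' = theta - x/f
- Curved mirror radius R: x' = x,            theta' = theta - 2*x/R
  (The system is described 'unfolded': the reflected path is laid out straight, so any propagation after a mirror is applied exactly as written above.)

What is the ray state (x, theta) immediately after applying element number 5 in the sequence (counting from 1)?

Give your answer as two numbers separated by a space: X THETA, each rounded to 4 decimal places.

Initial: x=-1.0000 theta=0.1000
After 1 (propagate distance d=12): x=0.2000 theta=0.1000
After 2 (thin lens f=-23): x=0.2000 theta=5/46 (≈0.1087)
After 3 (propagate distance d=20): x=273/115 (≈2.3739) theta=5/46 (≈0.1087)
After 4 (thin lens f=53): x=273/115 (≈2.3739) theta=779/12190 (≈0.0639)
After 5 (propagate distance d=16): x=20701/6095 (≈3.3964) theta=779/12190 (≈0.0639)
Rounded to 4 decimal places: x = 3.3964, theta = 0.0639

Answer: 3.3964 0.0639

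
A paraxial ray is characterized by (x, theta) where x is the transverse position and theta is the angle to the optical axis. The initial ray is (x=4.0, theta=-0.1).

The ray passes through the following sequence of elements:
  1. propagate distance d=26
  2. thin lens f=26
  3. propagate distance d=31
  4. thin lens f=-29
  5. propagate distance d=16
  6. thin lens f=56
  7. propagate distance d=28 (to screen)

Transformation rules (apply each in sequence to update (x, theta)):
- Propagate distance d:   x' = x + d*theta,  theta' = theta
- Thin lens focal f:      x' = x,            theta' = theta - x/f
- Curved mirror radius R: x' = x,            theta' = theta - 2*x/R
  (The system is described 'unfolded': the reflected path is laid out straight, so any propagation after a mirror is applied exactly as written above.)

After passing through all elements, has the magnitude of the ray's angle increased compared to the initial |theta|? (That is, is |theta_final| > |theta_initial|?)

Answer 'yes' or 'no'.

Initial: x=4.0000 theta=-0.1000
After 1 (propagate distance d=26): x=1.4000 theta=-0.1000
After 2 (thin lens f=26): x=1.4000 theta=-2/13 (≈-0.1538)
After 3 (propagate distance d=31): x=-219/65 (≈-3.3692) theta=-2/13 (≈-0.1538)
After 4 (thin lens f=-29): x=-219/65 (≈-3.3692) theta=-509/1885 (≈-0.2700)
After 5 (propagate distance d=16): x=-223/29 (≈-7.6897) theta=-509/1885 (≈-0.2700)
After 6 (thin lens f=56): x=-223/29 (≈-7.6897) theta=-14009/105560 (≈-0.1327)
After 7 (propagate distance d=28 (to screen)): x=-42999/3770 (≈-11.4056) theta=-14009/105560 (≈-0.1327)
|theta_initial|=0.1000 |theta_final|=14009/105560 (≈0.1327) -> increased

Answer: yes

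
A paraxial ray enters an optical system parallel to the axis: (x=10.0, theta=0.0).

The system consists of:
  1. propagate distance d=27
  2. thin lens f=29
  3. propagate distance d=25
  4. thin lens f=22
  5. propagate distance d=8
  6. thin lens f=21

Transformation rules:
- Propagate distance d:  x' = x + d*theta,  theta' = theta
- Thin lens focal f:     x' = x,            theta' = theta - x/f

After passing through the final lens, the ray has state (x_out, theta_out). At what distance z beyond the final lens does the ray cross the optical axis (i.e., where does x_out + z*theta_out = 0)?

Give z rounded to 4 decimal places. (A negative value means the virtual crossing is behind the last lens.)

Answer: -5.9155

Derivation:
Initial: x=10.0000 theta=0.0000
After 1 (propagate distance d=27): x=10.0000 theta=0.0000
After 2 (thin lens f=29): x=10.0000 theta=-10/29 (≈-0.3448)
After 3 (propagate distance d=25): x=40/29 (≈1.3793) theta=-10/29 (≈-0.3448)
After 4 (thin lens f=22): x=40/29 (≈1.3793) theta=-130/319 (≈-0.4075)
After 5 (propagate distance d=8): x=-600/319 (≈-1.8809) theta=-130/319 (≈-0.4075)
After 6 (thin lens f=21): x=-600/319 (≈-1.8809) theta=-710/2233 (≈-0.3180)
z_focus = -x_out/theta_out = -(-600/319)/(-710/2233) = -420/71 ≈ -5.9155
Rounded to 4 decimal places: z = -5.9155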